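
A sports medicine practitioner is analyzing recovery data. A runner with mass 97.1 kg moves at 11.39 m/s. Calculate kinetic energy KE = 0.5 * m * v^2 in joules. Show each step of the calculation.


v^2 = 11.39^2 = 129.7321
KE = 0.5 * 97.1 * 129.7321
= 6298.49 J

6298.49 J


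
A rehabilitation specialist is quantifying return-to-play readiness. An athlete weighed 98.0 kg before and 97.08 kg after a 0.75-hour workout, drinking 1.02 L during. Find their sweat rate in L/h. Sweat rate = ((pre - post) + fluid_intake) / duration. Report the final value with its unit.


Body mass change = 0.92 kg
Total sweat loss = 0.92 + 1.02 = 1.94 L
Rate = 1.94 / 0.75 = 2.587 L/h

2.587 L/h


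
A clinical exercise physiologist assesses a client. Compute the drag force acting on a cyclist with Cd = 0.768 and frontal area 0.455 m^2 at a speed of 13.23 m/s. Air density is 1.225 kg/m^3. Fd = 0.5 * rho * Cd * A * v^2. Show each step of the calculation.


Step 1: v^2 = 175.0329
Step 2: Fd = 0.5 * 1.225 * 0.768 * 0.455 * 175.0329
= 37.463 N

37.463 N


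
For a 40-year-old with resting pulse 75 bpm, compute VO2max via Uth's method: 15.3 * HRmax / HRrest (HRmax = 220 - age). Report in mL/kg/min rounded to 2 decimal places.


Step 1: HRmax = 220 - 40 = 180 bpm
Step 2: Ratio = 180 / 75 = 2.4
Step 3: VO2max = 15.3 * 2.4 = 36.72 mL/kg/min

36.72 mL/kg/min


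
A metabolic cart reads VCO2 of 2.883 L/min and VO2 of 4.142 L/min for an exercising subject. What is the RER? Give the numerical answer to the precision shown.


RER = VCO2 / VO2 = 2.883 / 4.142 = 0.696

0.696


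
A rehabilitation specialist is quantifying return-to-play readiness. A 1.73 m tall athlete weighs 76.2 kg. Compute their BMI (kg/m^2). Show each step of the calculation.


height^2 = 2.9929 m^2
BMI = 76.2 / 2.9929 = 25.46 kg/m^2

25.46 kg/m^2


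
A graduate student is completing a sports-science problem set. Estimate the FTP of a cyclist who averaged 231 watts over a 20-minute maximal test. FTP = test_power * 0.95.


FTP = 231 * 0.95 = 219.45 W

219.45 W


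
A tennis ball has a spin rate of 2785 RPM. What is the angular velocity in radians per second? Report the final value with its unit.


Convert RPM to rad/s: multiply by 2*pi and divide by 60
omega = 2785 * 2 * pi / 60
= 291.645 rad/s

291.645 rad/s


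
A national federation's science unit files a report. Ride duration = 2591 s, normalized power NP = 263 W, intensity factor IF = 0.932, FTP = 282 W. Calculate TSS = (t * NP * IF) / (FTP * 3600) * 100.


Numerator = 2591 * 263 * 0.932 = 635095.556
Denominator = 282 * 3600 = 1015200
TSS = 635095.556 / 1015200 * 100
= 62.56

62.56 TSS


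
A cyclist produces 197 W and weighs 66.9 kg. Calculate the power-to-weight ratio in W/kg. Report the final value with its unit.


P/W = power / mass
= 197 / 66.9
= 2.945 W/kg

2.945 W/kg


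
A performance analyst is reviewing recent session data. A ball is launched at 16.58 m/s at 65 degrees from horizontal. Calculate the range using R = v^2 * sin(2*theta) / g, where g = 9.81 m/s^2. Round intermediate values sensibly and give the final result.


sin(2 * 65) = sin(130) = 0.766044
v^2 = 16.58^2 = 274.8964
R = 274.8964 * 0.766044 / 9.81
= 21.466 m

21.466 m


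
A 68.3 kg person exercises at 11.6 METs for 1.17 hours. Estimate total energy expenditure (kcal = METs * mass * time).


Energy = METs * mass(kg) * time(h)
= 11.6 * 68.3 * 1.17
= 926.97 kcal

926.97 kcal


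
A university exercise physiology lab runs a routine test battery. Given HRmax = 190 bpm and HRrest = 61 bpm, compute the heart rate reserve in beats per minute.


Heart rate reserve = maximum HR minus resting HR
HRR = 190 - 61 = 129 bpm

129 bpm


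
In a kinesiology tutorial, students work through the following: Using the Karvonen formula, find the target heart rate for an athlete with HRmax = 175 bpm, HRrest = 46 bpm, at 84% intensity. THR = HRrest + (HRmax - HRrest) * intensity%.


HRR = 175 - 46 = 129
THR = 46 + 129 * 0.84
= 46 + 108.36
= 154.36 bpm

154.36 bpm


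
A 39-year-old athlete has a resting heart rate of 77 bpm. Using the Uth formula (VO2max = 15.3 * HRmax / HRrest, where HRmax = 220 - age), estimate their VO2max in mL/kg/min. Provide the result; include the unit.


HRmax = 220 - 39 = 181 bpm
Ratio = HRmax / HRrest = 181 / 77 = 2.3506
VO2max = 15.3 * 2.3506 = 35.96 mL/kg/min

35.96 mL/kg/min


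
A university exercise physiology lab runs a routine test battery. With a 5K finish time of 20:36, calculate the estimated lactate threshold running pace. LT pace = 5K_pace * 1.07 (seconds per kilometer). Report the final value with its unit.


Race duration = 1236 s for 5 km
Average pace = 1236 / 5 = 247.2 s/km
LT pace = 247.2 * 1.07
= 264.5 s/km

264.5 s/km


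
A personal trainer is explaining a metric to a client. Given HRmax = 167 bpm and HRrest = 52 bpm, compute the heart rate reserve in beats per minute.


Heart rate reserve = maximum HR minus resting HR
HRR = 167 - 52 = 115 bpm

115 bpm


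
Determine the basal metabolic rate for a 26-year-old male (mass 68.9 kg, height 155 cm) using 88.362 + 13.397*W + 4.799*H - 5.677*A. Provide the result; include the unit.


BMR = 88.362 + 13.397*68.9 + 4.799*155 - 5.677*26
= 1607.66 kcal/day

1607.66 kcal/day


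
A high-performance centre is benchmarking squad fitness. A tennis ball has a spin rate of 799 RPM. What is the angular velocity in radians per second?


Convert RPM to rad/s: multiply by 2*pi and divide by 60
omega = 799 * 2 * pi / 60
= 83.671 rad/s

83.671 rad/s


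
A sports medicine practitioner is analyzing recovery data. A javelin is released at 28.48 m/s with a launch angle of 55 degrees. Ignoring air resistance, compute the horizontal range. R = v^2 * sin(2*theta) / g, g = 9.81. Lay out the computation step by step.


Launch speed squared = 811.1104
sin(2 * 55 deg) = 0.939693
Range = 811.1104 * 0.939693 / 9.81
= 77.696 m

77.696 m


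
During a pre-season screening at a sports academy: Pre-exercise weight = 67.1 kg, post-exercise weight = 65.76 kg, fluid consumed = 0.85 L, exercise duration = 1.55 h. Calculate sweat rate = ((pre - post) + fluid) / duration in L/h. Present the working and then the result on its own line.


Weight loss = 67.1 - 65.76 = 1.34 kg (approx L)
Total sweat = 1.34 + 0.85 = 2.19 L
Sweat rate = 2.19 / 1.55 = 1.413 L/h

1.413 L/h


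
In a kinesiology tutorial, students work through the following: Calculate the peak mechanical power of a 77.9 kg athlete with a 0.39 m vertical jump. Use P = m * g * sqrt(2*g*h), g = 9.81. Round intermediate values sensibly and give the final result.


First, sqrt(2gh) = sqrt(2 * 9.81 * 0.39)
= sqrt(7.6518) = 2.766189 m/s
Power = 77.9 * 9.81 * 2.766189 = 2113.92 W

2113.92 W


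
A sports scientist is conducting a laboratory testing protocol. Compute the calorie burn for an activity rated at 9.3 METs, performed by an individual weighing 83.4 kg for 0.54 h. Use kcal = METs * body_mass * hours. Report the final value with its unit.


Product of METs and mass = 9.3 * 83.4 = 775.62
Total kcal = 775.62 * 0.54 = 418.83 kcal

418.83 kcal


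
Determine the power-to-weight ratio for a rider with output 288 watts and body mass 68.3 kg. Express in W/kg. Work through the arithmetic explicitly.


P/W = 288 / 68.3 = 4.217 W/kg

4.217 W/kg


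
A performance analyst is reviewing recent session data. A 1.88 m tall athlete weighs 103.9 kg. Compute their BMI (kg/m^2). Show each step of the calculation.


height^2 = 3.5344 m^2
BMI = 103.9 / 3.5344 = 29.4 kg/m^2

29.4 kg/m^2


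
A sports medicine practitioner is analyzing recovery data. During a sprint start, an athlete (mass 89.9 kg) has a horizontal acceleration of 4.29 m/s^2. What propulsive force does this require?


Propulsive force = mass * acceleration
= 89.9 kg * 4.29 m/s^2
= 385.67 N

385.67 N


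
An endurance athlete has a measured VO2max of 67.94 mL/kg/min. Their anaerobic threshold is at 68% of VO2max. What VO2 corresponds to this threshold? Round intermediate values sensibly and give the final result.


Anaerobic threshold VO2 = VO2max * 68%
= 67.94 * 0.68
= 46.2 mL/kg/min

46.2 mL/kg/min


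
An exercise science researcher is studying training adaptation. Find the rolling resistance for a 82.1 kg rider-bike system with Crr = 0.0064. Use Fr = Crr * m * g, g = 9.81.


m * g = 82.1 * 9.81 = 805.401 N
Fr = 0.0064 * 805.401 = 5.155 N

5.155 N


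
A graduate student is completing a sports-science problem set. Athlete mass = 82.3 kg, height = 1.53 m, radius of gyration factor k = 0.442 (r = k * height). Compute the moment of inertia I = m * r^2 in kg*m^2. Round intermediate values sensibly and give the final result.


r = k * height = 0.442 * 1.53 = 0.67626 m
r^2 = 0.67626^2 = 0.457328
I = 82.3 * 0.457328 = 37.638 kg*m^2

37.638 kg*m^2


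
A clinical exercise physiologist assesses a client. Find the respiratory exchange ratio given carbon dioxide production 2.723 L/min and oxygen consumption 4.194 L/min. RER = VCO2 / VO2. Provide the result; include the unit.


VCO2 = 2.723 L/min
VO2 = 4.194 L/min
RER = 2.723 / 4.194 = 0.6493

0.6493


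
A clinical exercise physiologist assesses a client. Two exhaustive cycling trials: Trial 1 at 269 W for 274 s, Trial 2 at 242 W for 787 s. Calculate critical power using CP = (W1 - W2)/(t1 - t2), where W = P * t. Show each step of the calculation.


W1 = 269 * 274 = 73706 J
W2 = 242 * 787 = 190454 J
CP = (73706 - 190454) / (274 - 787)
= -116748 / -513
= 227.58 W

227.58 W


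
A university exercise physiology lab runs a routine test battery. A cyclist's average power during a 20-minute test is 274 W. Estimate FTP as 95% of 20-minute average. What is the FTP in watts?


FTP = 20-min power * 0.95
= 274 * 0.95
= 260.3 W

260.3 W


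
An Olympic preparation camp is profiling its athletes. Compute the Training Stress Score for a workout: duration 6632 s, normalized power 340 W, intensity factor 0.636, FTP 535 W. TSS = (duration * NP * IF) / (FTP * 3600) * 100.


Product = 6632 * 340 * 0.636 = 1434103.68
Base = 535 * 3600 = 1926000
TSS = 1434103.68 / 1926000 * 100 = 74.46

74.46 TSS


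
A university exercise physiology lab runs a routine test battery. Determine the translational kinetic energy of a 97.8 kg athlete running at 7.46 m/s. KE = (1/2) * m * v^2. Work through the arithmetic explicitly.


KE = 0.5 * m * v^2
= 0.5 * 97.8 * 7.46^2
= 0.5 * 97.8 * 55.6516
= 2721.36 J

2721.36 J


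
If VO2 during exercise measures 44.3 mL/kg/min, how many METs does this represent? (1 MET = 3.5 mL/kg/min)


METs = VO2 / 3.5 = 44.3 / 3.5 = 12.66

12.66 METs


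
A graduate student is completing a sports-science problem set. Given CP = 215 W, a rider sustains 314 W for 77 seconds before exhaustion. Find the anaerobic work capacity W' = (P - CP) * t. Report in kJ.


Excess power = 314 - 215 = 99 W
Work above CP = 99 * 77 = 7623 J
W' = 7.623 kJ

7.623 kJ


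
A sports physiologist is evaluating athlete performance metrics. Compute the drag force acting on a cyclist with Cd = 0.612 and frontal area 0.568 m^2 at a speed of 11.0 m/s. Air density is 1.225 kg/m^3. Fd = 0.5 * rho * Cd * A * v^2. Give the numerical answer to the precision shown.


Step 1: v^2 = 121.0
Step 2: Fd = 0.5 * 1.225 * 0.612 * 0.568 * 121.0
= 25.763 N

25.763 N


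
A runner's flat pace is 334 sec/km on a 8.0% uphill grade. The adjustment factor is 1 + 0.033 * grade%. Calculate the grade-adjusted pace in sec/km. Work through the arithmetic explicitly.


Factor = 1 + 0.033 * 8.0 = 1.264
Adjusted pace = 334 * 1.264
= 422.18 sec/km

422.18 s/km


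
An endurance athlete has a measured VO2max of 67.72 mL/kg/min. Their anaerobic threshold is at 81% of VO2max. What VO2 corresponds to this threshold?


Anaerobic threshold VO2 = VO2max * 81%
= 67.72 * 0.81
= 54.85 mL/kg/min

54.85 mL/kg/min


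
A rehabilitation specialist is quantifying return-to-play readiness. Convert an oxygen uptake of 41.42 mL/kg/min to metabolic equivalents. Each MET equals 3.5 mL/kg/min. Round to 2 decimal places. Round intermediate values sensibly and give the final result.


One MET = 3.5 mL/kg/min
Number of METs = 41.42 / 3.5
= 11.83 METs

11.83 METs


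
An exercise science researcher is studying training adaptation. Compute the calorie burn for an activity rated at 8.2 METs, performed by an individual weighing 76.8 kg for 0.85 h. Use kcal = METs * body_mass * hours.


Product of METs and mass = 8.2 * 76.8 = 629.76
Total kcal = 629.76 * 0.85 = 535.3 kcal

535.3 kcal


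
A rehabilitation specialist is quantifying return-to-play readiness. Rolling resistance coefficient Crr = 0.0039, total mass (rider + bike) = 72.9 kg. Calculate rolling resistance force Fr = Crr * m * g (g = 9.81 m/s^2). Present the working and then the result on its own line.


Fr = Crr * m * g
= 0.0039 * 72.9 * 9.81
= 2.789 N

2.789 N


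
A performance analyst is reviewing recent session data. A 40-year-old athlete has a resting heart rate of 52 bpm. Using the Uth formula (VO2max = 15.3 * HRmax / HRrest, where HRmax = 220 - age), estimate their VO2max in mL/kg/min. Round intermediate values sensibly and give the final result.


HRmax = 220 - 40 = 180 bpm
Ratio = HRmax / HRrest = 180 / 52 = 3.4615
VO2max = 15.3 * 3.4615 = 52.96 mL/kg/min

52.96 mL/kg/min


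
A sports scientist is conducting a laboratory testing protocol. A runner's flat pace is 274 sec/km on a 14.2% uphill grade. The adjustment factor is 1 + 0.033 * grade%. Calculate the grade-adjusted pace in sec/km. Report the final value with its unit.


Factor = 1 + 0.033 * 14.2 = 1.4686
Adjusted pace = 274 * 1.4686
= 402.4 sec/km

402.4 s/km


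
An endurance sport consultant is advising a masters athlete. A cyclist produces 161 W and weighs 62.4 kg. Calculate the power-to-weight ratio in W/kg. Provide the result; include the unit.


P/W = power / mass
= 161 / 62.4
= 2.58 W/kg

2.58 W/kg


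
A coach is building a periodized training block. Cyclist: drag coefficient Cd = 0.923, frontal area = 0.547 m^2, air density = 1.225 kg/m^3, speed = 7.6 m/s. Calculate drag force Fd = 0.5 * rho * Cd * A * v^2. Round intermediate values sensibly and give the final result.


v^2 = 7.6^2 = 57.76
Fd = 0.5 * 1.225 * 0.923 * 0.547 * 57.76
= 17.862 N

17.862 N


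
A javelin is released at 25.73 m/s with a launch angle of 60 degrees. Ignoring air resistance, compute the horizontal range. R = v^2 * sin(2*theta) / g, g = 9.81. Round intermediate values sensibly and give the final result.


Launch speed squared = 662.0329
sin(2 * 60 deg) = 0.866025
Range = 662.0329 * 0.866025 / 9.81
= 58.444 m

58.444 m


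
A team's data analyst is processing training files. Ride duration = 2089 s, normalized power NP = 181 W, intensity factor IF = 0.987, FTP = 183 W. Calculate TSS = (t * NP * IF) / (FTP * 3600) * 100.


Numerator = 2089 * 181 * 0.987 = 373193.583
Denominator = 183 * 3600 = 658800
TSS = 373193.583 / 658800 * 100
= 56.65

56.65 TSS


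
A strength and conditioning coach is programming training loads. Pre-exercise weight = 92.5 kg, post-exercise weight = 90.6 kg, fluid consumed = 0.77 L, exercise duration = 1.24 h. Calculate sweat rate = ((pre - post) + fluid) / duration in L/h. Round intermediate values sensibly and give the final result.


Weight loss = 92.5 - 90.6 = 1.9 kg (approx L)
Total sweat = 1.9 + 0.77 = 2.67 L
Sweat rate = 2.67 / 1.24 = 2.153 L/h

2.153 L/h


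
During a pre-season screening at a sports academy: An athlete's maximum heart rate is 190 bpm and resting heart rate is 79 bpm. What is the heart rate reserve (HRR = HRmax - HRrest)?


HRR = HRmax - HRrest
= 190 - 79
= 111 bpm

111 bpm


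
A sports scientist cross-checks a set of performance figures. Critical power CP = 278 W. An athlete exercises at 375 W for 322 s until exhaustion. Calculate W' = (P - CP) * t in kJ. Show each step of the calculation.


P - CP = 375 - 278 = 97 W
W' = 97 * 322 = 31234 J
= 31234 / 1000 = 31.234 kJ

31.234 kJ


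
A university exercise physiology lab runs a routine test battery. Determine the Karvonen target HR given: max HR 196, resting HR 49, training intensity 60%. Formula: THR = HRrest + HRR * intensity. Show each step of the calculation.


HRR = HRmax - HRrest = 196 - 49 = 147
THR = 49 + 147 * 0.6
= 137.2 bpm

137.2 bpm


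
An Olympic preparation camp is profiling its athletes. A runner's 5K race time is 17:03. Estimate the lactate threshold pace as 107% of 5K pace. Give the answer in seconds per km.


Total race time = 17*60 + 3 = 1023 seconds
5K pace = 1023 / 5 = 204.6 sec/km
LT pace = 204.6 * 1.07 = 218.92 sec/km

218.92 s/km


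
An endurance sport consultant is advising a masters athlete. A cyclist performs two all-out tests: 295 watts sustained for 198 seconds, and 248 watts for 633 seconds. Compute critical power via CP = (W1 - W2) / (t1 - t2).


W1 = P1 * t1 = 295 * 198 = 58410 J
W2 = P2 * t2 = 248 * 633 = 156984 J
CP = (58410 - 156984) / (198 - 633)
= 226.61 W

226.61 W


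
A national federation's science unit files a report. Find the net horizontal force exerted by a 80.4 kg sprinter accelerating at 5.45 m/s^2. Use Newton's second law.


Newton's second law: F = m * a
F = 80.4 * 5.45 = 438.18 N

438.18 N


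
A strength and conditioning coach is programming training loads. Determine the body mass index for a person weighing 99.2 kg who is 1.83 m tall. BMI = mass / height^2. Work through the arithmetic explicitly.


BMI = mass / height^2
= 99.2 / 1.83^2
= 99.2 / 3.3489
= 29.62 kg/m^2

29.62 kg/m^2


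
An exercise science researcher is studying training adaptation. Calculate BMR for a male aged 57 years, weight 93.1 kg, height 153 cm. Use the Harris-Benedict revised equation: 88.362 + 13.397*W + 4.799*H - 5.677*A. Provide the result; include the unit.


Substituting values:
W term = 13.397 * 93.1 = 1247.2607
H term = 4.799 * 153 = 734.247
A term = 5.677 * 57 = 323.589
BMR = 1746.28 kcal/day

1746.28 kcal/day


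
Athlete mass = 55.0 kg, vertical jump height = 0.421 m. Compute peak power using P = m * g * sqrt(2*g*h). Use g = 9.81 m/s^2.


sqrt(2 * 9.81 * 0.421) = sqrt(8.26002) = 2.874025 m/s
P = 55.0 * 9.81 * 2.874025
= 1550.68 W

1550.68 W


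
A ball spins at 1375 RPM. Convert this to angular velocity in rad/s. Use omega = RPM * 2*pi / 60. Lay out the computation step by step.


omega = 1375 * 2 * pi / 60
= 1375 * 6.28318531 / 60
= 8639.38 / 60
= 143.99 rad/s

143.99 rad/s


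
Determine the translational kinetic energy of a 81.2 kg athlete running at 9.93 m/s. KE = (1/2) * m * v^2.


KE = 0.5 * m * v^2
= 0.5 * 81.2 * 9.93^2
= 0.5 * 81.2 * 98.6049
= 4003.36 J

4003.36 J


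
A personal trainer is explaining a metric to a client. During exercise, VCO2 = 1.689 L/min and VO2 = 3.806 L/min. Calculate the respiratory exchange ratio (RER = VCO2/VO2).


RER = VCO2 / VO2
= 1.689 / 3.806
= 0.4438

0.4438


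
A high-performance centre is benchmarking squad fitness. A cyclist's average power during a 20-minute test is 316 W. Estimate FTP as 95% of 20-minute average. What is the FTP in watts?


FTP = 20-min power * 0.95
= 316 * 0.95
= 300.2 W

300.2 W


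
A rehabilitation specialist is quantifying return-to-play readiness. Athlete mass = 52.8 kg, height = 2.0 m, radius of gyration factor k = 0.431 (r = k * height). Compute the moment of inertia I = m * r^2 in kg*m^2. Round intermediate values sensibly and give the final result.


r = k * height = 0.431 * 2.0 = 0.862 m
r^2 = 0.862^2 = 0.743044
I = 52.8 * 0.743044 = 39.233 kg*m^2

39.233 kg*m^2


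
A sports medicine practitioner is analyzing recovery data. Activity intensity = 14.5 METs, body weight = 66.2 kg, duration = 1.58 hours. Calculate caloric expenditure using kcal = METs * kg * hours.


kcal = 14.5 * 66.2 * 1.58
= 959.9 * 1.58
= 1516.64 kcal

1516.64 kcal


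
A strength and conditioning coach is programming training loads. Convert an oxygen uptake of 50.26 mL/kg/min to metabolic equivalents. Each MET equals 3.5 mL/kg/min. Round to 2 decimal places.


One MET = 3.5 mL/kg/min
Number of METs = 50.26 / 3.5
= 14.36 METs

14.36 METs


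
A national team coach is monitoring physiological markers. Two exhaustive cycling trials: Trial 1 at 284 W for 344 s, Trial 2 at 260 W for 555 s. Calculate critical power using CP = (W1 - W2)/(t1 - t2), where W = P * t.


W1 = 284 * 344 = 97696 J
W2 = 260 * 555 = 144300 J
CP = (97696 - 144300) / (344 - 555)
= -46604 / -211
= 220.87 W

220.87 W


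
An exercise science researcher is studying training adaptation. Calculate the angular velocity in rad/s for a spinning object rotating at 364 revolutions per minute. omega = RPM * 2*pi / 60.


omega = RPM * 2*pi / 60
= 364 * 6.28318531 / 60
= 38.118 rad/s

38.118 rad/s


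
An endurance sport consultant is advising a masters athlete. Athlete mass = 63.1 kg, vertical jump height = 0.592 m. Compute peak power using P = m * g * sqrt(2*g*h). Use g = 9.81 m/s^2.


sqrt(2 * 9.81 * 0.592) = sqrt(11.61504) = 3.408085 m/s
P = 63.1 * 9.81 * 3.408085
= 2109.64 W

2109.64 W


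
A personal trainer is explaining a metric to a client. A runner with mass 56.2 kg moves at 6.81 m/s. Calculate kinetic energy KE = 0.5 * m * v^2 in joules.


v^2 = 6.81^2 = 46.3761
KE = 0.5 * 56.2 * 46.3761
= 1303.17 J

1303.17 J


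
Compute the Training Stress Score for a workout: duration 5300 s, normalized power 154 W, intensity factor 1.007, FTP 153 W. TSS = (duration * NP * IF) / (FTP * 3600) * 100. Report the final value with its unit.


Product = 5300 * 154 * 1.007 = 821913.4
Base = 153 * 3600 = 550800
TSS = 821913.4 / 550800 * 100 = 149.22

149.22 TSS


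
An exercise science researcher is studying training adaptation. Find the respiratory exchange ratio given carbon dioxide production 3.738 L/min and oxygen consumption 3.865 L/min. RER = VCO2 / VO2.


VCO2 = 3.738 L/min
VO2 = 3.865 L/min
RER = 3.738 / 3.865 = 0.9671

0.9671


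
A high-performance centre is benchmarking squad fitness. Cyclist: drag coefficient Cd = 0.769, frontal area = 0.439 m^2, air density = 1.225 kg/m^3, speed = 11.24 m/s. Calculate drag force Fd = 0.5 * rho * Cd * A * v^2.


v^2 = 11.24^2 = 126.3376
Fd = 0.5 * 1.225 * 0.769 * 0.439 * 126.3376
= 26.123 N

26.123 N


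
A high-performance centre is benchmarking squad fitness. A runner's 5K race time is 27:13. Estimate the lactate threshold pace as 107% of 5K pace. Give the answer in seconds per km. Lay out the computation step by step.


Total race time = 27*60 + 13 = 1633 seconds
5K pace = 1633 / 5 = 326.6 sec/km
LT pace = 326.6 * 1.07 = 349.46 sec/km

349.46 s/km


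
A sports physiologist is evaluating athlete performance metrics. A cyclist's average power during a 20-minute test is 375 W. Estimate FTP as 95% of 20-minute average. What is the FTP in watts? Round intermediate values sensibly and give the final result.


FTP = 20-min power * 0.95
= 375 * 0.95
= 356.25 W

356.25 W


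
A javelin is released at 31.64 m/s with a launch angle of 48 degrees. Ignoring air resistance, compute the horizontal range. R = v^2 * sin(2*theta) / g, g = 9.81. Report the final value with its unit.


Launch speed squared = 1001.0896
sin(2 * 48 deg) = 0.994522
Range = 1001.0896 * 0.994522 / 9.81
= 101.489 m

101.489 m


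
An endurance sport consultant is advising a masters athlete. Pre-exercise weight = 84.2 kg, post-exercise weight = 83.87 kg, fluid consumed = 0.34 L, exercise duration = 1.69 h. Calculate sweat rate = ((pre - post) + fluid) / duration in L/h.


Weight loss = 84.2 - 83.87 = 0.33 kg (approx L)
Total sweat = 0.33 + 0.34 = 0.67 L
Sweat rate = 0.67 / 1.69 = 0.396 L/h

0.396 L/h


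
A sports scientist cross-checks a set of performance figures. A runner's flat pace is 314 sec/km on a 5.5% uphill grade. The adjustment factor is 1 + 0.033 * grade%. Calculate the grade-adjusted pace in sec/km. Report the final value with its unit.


Factor = 1 + 0.033 * 5.5 = 1.1815
Adjusted pace = 314 * 1.1815
= 370.99 sec/km

370.99 s/km


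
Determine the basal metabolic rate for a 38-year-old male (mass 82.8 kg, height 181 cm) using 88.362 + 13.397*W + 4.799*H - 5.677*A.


BMR = 88.362 + 13.397*82.8 + 4.799*181 - 5.677*38
= 1850.53 kcal/day

1850.53 kcal/day


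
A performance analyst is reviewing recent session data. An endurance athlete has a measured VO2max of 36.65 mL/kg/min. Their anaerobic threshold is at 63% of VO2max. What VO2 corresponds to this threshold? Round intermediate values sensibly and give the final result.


Anaerobic threshold VO2 = VO2max * 63%
= 36.65 * 0.63
= 23.09 mL/kg/min

23.09 mL/kg/min


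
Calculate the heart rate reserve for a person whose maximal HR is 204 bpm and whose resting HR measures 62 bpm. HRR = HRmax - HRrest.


HRmax = 204 bpm
HRrest = 62 bpm
HRR = 204 - 62 = 142 bpm

142 bpm


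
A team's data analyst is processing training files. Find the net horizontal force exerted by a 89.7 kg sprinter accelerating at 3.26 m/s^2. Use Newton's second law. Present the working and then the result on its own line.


Newton's second law: F = m * a
F = 89.7 * 3.26 = 292.42 N

292.42 N


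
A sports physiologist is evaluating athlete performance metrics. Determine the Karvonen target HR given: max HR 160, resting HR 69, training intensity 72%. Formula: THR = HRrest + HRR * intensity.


HRR = HRmax - HRrest = 160 - 69 = 91
THR = 69 + 91 * 0.72
= 134.52 bpm

134.52 bpm


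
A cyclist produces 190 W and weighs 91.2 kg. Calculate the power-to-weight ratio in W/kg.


P/W = power / mass
= 190 / 91.2
= 2.083 W/kg

2.083 W/kg


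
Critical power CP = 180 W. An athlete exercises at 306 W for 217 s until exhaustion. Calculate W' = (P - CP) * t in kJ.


P - CP = 306 - 180 = 126 W
W' = 126 * 217 = 27342 J
= 27342 / 1000 = 27.342 kJ

27.342 kJ


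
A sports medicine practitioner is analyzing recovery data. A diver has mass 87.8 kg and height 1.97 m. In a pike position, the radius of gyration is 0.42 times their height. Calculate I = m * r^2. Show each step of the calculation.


r = 0.42 * 1.97 = 0.8274 m
I = m * r^2 = 87.8 * 0.684591 = 60.107 kg*m^2

60.107 kg*m^2


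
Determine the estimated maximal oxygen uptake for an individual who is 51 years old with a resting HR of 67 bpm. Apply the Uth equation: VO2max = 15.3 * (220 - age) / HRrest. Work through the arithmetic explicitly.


HRmax = 220 - 51 = 169
VO2max = 15.3 * (169 / 67)
= 15.3 * 2.5224
= 38.59 mL/kg/min

38.59 mL/kg/min


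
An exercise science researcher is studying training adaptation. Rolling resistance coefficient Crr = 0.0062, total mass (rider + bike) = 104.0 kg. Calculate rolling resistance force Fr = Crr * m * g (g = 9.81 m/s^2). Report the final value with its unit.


Fr = Crr * m * g
= 0.0062 * 104.0 * 9.81
= 6.325 N

6.325 N


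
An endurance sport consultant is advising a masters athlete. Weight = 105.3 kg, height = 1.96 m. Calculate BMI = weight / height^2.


height^2 = 1.96^2 = 3.8416
BMI = 105.3 / 3.8416 = 27.41 kg/m^2

27.41 kg/m^2


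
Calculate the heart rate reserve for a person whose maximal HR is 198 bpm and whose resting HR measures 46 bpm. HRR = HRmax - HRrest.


HRmax = 198 bpm
HRrest = 46 bpm
HRR = 198 - 46 = 152 bpm

152 bpm


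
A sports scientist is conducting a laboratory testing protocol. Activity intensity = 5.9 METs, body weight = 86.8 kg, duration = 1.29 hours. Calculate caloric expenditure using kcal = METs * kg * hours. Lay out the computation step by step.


kcal = 5.9 * 86.8 * 1.29
= 512.12 * 1.29
= 660.63 kcal

660.63 kcal


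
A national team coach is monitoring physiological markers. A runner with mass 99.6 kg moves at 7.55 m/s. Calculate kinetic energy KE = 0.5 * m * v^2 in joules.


v^2 = 7.55^2 = 57.0025
KE = 0.5 * 99.6 * 57.0025
= 2838.72 J

2838.72 J


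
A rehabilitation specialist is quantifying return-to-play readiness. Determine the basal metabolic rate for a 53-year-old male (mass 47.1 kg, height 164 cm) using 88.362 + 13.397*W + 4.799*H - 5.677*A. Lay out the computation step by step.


BMR = 88.362 + 13.397*47.1 + 4.799*164 - 5.677*53
= 1205.52 kcal/day

1205.52 kcal/day


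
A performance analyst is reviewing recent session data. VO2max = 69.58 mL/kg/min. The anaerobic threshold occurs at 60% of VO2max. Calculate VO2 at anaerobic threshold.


AT fraction = 60 / 100 = 0.6
AT VO2 = 69.58 * 0.6
= 41.75 mL/kg/min

41.75 mL/kg/min


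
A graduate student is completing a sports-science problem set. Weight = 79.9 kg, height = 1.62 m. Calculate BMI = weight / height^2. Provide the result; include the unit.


height^2 = 1.62^2 = 2.6244
BMI = 79.9 / 2.6244 = 30.45 kg/m^2

30.45 kg/m^2


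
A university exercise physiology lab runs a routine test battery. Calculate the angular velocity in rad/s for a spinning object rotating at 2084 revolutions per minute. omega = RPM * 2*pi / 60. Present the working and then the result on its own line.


omega = RPM * 2*pi / 60
= 2084 * 6.28318531 / 60
= 218.236 rad/s

218.236 rad/s


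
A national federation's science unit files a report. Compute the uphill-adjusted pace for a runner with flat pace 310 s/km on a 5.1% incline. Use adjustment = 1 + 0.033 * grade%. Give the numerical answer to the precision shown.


Adjustment factor = 1 + 0.033 * 5.1 = 1.1683
Grade-adjusted pace = 310 * 1.1683 = 362.17 s/km

362.17 s/km


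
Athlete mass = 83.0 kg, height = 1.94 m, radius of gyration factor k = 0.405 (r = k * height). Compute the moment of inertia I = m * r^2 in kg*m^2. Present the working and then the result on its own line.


r = k * height = 0.405 * 1.94 = 0.7857 m
r^2 = 0.7857^2 = 0.617324
I = 83.0 * 0.617324 = 51.238 kg*m^2

51.238 kg*m^2


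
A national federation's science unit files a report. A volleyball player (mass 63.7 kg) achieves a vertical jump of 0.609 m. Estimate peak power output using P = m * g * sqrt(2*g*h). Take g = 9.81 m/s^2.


2 * g * h = 2 * 9.81 * 0.609 = 11.94858
sqrt(11.94858) = 3.456672 m/s
P = 63.7 * 9.81 * 3.456672 = 2160.06 W

2160.06 W


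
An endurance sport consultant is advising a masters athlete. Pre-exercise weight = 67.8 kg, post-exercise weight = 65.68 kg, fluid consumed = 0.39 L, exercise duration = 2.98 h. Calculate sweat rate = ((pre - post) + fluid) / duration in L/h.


Weight loss = 67.8 - 65.68 = 2.12 kg (approx L)
Total sweat = 2.12 + 0.39 = 2.51 L
Sweat rate = 2.51 / 2.98 = 0.842 L/h

0.842 L/h


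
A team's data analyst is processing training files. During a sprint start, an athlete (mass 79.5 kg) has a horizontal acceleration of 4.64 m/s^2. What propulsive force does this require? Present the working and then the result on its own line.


Propulsive force = mass * acceleration
= 79.5 kg * 4.64 m/s^2
= 368.88 N

368.88 N


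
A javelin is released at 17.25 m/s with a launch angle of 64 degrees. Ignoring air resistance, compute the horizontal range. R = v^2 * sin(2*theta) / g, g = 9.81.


Launch speed squared = 297.5625
sin(2 * 64 deg) = 0.788011
Range = 297.5625 * 0.788011 / 9.81
= 23.902 m

23.902 m


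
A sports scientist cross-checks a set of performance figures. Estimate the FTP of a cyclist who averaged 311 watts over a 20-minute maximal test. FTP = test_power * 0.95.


FTP = 311 * 0.95 = 295.45 W

295.45 W


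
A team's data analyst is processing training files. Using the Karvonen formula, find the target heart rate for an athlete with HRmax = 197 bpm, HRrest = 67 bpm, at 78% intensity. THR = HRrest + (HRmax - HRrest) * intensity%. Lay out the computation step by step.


HRR = 197 - 67 = 130
THR = 67 + 130 * 0.78
= 67 + 101.4
= 168.4 bpm

168.4 bpm


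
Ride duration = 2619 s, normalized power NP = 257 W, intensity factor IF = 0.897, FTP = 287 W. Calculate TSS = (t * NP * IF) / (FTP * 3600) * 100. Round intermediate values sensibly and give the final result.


Numerator = 2619 * 257 * 0.897 = 603755.451
Denominator = 287 * 3600 = 1033200
TSS = 603755.451 / 1033200 * 100
= 58.44

58.44 TSS


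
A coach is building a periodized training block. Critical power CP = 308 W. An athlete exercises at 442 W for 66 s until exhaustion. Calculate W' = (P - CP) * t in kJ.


P - CP = 442 - 308 = 134 W
W' = 134 * 66 = 8844 J
= 8844 / 1000 = 8.844 kJ

8.844 kJ


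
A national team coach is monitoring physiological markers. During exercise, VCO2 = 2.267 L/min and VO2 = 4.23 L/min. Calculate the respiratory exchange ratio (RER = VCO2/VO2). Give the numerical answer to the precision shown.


RER = VCO2 / VO2
= 2.267 / 4.23
= 0.5359

0.5359


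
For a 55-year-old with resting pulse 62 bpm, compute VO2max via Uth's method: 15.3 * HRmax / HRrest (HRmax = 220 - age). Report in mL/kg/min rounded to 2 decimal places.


Step 1: HRmax = 220 - 55 = 165 bpm
Step 2: Ratio = 165 / 62 = 2.6613
Step 3: VO2max = 15.3 * 2.6613 = 40.72 mL/kg/min

40.72 mL/kg/min


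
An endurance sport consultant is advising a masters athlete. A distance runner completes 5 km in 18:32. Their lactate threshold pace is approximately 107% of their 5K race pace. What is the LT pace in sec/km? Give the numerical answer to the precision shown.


Convert to seconds: 18 min 32 s = 1112 s
Pace per km = 1112 / 5 = 222.4 s/km
LT pace = 222.4 * 1.07 = 237.97 s/km

237.97 s/km


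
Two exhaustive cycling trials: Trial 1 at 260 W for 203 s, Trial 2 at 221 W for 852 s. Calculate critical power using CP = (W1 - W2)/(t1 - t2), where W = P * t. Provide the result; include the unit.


W1 = 260 * 203 = 52780 J
W2 = 221 * 852 = 188292 J
CP = (52780 - 188292) / (203 - 852)
= -135512 / -649
= 208.8 W

208.8 W


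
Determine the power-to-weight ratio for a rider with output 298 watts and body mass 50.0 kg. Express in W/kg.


P/W = 298 / 50.0 = 5.96 W/kg

5.96 W/kg


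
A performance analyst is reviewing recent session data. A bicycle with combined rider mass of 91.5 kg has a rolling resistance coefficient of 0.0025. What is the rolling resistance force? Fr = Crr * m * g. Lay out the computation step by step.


Fr = 0.0025 * 91.5 * 9.81
= 0.22875 * 9.81
= 2.244 N

2.244 N


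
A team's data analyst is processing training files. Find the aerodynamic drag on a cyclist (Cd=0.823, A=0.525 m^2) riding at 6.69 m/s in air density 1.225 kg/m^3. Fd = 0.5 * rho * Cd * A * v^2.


Fd = 0.5 * 1.225 * 0.823 * 0.525 * 6.69^2
= 0.5 * 1.225 * 0.823 * 0.525 * 44.7561
= 11.845 N

11.845 N


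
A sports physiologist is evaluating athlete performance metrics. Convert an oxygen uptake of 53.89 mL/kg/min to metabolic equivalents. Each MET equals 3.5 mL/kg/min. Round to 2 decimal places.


One MET = 3.5 mL/kg/min
Number of METs = 53.89 / 3.5
= 15.4 METs

15.4 METs


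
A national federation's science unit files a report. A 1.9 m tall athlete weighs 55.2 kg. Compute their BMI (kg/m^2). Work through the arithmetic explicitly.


height^2 = 3.61 m^2
BMI = 55.2 / 3.61 = 15.29 kg/m^2

15.29 kg/m^2


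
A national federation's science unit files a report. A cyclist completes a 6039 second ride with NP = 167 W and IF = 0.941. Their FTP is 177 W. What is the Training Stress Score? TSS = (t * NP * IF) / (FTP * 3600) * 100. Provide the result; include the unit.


t * NP * IF = 6039 * 167 * 0.941 = 949010.733
FTP * 3600 = 637200
TSS = (949010.733 / 637200) * 100 = 148.93

148.93 TSS


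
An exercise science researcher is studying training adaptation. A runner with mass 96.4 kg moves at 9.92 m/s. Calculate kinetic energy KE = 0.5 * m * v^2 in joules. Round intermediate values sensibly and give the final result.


v^2 = 9.92^2 = 98.4064
KE = 0.5 * 96.4 * 98.4064
= 4743.19 J

4743.19 J


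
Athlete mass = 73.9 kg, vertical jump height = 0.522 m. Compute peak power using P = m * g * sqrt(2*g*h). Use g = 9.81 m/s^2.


sqrt(2 * 9.81 * 0.522) = sqrt(10.24164) = 3.200256 m/s
P = 73.9 * 9.81 * 3.200256
= 2320.05 W

2320.05 W


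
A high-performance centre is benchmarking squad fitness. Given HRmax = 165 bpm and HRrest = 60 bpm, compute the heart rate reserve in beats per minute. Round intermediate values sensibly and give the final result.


Heart rate reserve = maximum HR minus resting HR
HRR = 165 - 60 = 105 bpm

105 bpm


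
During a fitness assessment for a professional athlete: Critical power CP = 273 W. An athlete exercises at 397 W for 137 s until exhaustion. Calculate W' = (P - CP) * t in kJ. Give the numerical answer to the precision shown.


P - CP = 397 - 273 = 124 W
W' = 124 * 137 = 16988 J
= 16988 / 1000 = 16.988 kJ

16.988 kJ


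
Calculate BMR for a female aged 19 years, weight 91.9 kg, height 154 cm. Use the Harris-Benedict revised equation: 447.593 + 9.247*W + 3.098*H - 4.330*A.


Substituting values:
W term = 9.247 * 91.9 = 849.7993
H term = 3.098 * 154 = 477.092
A term = 4.330 * 19 = 82.27
BMR = 1692.21 kcal/day

1692.21 kcal/day


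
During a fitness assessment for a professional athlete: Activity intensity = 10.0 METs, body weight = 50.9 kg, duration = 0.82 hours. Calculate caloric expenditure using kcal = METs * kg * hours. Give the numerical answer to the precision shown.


kcal = 10.0 * 50.9 * 0.82
= 509.0 * 0.82
= 417.38 kcal

417.38 kcal


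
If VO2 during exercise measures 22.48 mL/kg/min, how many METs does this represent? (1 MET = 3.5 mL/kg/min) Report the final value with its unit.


METs = VO2 / 3.5 = 22.48 / 3.5 = 6.42

6.42 METs


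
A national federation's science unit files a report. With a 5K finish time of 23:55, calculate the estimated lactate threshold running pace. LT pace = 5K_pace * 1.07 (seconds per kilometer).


Race duration = 1435 s for 5 km
Average pace = 1435 / 5 = 287.0 s/km
LT pace = 287.0 * 1.07
= 307.09 s/km

307.09 s/km


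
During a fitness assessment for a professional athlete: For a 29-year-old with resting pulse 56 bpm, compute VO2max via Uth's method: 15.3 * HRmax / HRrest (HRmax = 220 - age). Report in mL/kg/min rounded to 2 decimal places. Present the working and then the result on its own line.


Step 1: HRmax = 220 - 29 = 191 bpm
Step 2: Ratio = 191 / 56 = 3.4107
Step 3: VO2max = 15.3 * 3.4107 = 52.18 mL/kg/min

52.18 mL/kg/min


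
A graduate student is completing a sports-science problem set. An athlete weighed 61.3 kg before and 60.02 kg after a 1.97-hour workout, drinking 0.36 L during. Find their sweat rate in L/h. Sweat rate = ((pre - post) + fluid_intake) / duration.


Body mass change = 1.28 kg
Total sweat loss = 1.28 + 0.36 = 1.64 L
Rate = 1.64 / 1.97 = 0.832 L/h

0.832 L/h


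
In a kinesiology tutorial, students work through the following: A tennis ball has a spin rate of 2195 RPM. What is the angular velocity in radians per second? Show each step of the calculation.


Convert RPM to rad/s: multiply by 2*pi and divide by 60
omega = 2195 * 2 * pi / 60
= 229.86 rad/s

229.86 rad/s


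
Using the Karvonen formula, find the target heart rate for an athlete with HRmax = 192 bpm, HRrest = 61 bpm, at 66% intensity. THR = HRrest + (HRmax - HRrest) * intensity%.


HRR = 192 - 61 = 131
THR = 61 + 131 * 0.66
= 61 + 86.46
= 147.46 bpm

147.46 bpm


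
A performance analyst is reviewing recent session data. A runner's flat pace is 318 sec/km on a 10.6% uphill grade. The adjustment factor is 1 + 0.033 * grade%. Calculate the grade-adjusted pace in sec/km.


Factor = 1 + 0.033 * 10.6 = 1.3498
Adjusted pace = 318 * 1.3498
= 429.24 sec/km

429.24 s/km


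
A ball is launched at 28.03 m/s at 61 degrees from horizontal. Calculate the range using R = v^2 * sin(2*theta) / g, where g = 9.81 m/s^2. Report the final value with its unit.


sin(2 * 61) = sin(122) = 0.848048
v^2 = 28.03^2 = 785.6809
R = 785.6809 * 0.848048 / 9.81
= 67.92 m

67.92 m


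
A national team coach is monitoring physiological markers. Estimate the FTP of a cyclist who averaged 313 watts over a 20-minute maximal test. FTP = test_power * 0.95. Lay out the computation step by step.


FTP = 313 * 0.95 = 297.35 W

297.35 W


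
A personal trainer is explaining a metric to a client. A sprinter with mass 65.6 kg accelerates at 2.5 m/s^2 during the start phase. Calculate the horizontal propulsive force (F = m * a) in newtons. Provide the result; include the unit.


F = m * a
= 65.6 * 2.5
= 164.0 N

164.0 N
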